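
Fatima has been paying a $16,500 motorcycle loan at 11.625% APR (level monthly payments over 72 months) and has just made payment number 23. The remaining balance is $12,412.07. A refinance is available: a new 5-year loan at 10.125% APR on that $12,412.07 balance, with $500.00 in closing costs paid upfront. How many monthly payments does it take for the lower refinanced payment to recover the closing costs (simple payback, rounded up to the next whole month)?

10 months

Current payment = 16,500 × 11.625%/12 / (1 − (1+0.0096875)^−72) = $319.37.
Refinanced payment = 12,412.07 × 0.0084375 / (1 − (1+0.0084375)^−60) = $264.48.
Monthly savings = $319.37 − $264.48 = $54.89.
Break-even = $500.00 / $54.89 = 9.11 → 10 months.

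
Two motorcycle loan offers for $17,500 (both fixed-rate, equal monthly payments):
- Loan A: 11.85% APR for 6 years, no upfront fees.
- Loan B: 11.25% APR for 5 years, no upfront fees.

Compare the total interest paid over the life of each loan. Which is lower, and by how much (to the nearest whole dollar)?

Loan B by $1,574

Loan A: at 11.85% the monthly rate is 0.0098750, so the payment is 17,500 × 0.0098750 / (1 − 1.0098750^−72) = $340.76.
Total interest on Loan A = 72 × $340.76 − $17,500 = $7,034.72.
Loan B: monthly rate = 11.25%/12 = 0.0093750; payment = 17,500 × 0.0093750 / (1 − (1+0.0093750)^−60) = $382.68.
Total interest on Loan B = 60 × $382.68 − $17,500 = $5,460.80.
Loan B is lower by $1,573.92.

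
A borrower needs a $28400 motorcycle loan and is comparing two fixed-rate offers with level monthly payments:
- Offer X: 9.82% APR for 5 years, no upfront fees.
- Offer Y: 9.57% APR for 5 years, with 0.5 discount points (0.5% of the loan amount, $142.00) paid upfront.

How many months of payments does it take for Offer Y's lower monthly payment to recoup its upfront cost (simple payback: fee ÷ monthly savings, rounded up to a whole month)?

Offer X: monthly rate = 9.82%/12 = 0.0081833; payment = 28,400 × 0.0081833 / (1 − (1+0.0081833)^−60) = $600.90.
Offer Y: monthly rate = 9.57%/12 = 0.0079750; payment = 28,400 × 0.0079750 / (1 − (1+0.0079750)^−60) = $597.42.
Monthly savings = $600.90 − $597.42 = $3.48.
Break-even = $142.00 / $3.48 = 40.80 → 41 months.

41 months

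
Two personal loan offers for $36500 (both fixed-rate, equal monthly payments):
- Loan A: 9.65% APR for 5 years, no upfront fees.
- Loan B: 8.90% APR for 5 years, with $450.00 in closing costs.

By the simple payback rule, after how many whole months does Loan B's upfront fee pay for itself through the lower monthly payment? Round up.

Loan A: monthly rate = 9.65%/12 = 0.0080417; payment = 36,500 × 0.0080417 / (1 − (1+0.0080417)^−60) = $769.25.
Loan B: monthly rate = 8.9%/12 = 0.0074167; payment = 36,500 × 0.0074167 / (1 − (1+0.0074167)^−60) = $755.91.
Monthly savings = $769.25 − $755.91 = $13.34.
Break-even = $450.00 / $13.34 = 33.73 → 34 months.

34 months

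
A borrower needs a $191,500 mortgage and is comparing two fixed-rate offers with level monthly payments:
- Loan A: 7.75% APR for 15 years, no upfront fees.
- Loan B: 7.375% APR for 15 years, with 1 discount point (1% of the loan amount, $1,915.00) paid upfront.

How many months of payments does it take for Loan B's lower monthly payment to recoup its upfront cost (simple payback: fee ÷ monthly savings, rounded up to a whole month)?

Loan A: monthly rate = 7.75%/12 = 0.0064583; payment = 191,500 × 0.0064583 / (1 − (1+0.0064583)^−180) = $1,802.54.
Loan B: monthly rate = 7.375%/12 = 0.0061458; payment = 191,500 × 0.0061458 / (1 − (1+0.0061458)^−180) = $1,761.65.
Monthly savings = $1,802.54 − $1,761.65 = $40.89.
Break-even = $1,915.00 / $40.89 = 46.83 → 47 months.

47 months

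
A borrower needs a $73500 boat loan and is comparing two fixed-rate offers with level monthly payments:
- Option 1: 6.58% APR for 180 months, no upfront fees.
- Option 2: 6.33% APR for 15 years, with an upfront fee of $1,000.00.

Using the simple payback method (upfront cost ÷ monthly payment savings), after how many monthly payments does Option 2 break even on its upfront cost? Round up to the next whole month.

Option 1: monthly rate = 6.58%/12 = 0.0054833; payment = 73,500 × 0.0054833 / (1 − (1+0.0054833)^−180) = $643.50.
Option 2: at 6.33% the monthly rate is 0.0052750, so the payment is 73,500 × 0.0052750 / (1 − 1.0052750^−180) = $633.41.
Monthly savings = $643.50 − $633.41 = $10.09.
Break-even = $1,000.00 / $10.09 = 99.11 → 100 months.

100 months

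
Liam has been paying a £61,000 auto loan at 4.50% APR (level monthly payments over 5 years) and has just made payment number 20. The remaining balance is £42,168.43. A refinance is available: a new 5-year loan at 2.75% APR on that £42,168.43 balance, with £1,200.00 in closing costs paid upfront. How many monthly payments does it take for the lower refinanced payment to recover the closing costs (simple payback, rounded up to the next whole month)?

Current payment = 61,000 × 4.5%/12 / (1 − (1+0.0037500)^−60) = £1,137.22.
Refinanced payment = 42,168.43 × 0.0022917 / (1 − (1+0.0022917)^−60) = £753.04.
Monthly savings = £1,137.22 − £753.04 = £384.18.
Break-even = £1,200.00 / £384.18 = 3.12 → 4 months.

4 months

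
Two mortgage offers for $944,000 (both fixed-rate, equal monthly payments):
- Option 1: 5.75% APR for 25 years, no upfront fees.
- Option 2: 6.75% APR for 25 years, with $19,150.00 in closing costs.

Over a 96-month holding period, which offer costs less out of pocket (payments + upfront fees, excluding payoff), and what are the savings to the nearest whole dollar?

Option 1: monthly rate = 5.75%/12 = 0.0047917; payment = 944,000 × 0.0047917 / (1 − (1+0.0047917)^−300) = $5,938.76.
Option 2: monthly rate = 6.75%/12 = 0.0056250; payment = 944,000 × 0.0056250 / (1 − (1+0.0056250)^−300) = $6,522.20.
Over 96 months: Option 1 costs 96 × $5,938.76 = $570,120.96; Option 2 costs 96 × $6,522.20 + $19,150.00 = $645,281.20.
Option 1 is cheaper by $645,281.20 − $570,120.96 = $75,160.24.

Option 1 by $75,160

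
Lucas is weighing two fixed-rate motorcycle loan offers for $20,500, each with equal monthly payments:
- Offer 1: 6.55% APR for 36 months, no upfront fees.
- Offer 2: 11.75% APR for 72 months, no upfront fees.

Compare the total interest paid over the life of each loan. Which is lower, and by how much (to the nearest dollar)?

Offer 1 by $6,029

Offer 1: monthly rate = 6.55%/12 = 0.0054583; payment = 20,500 × 0.0054583 / (1 − (1+0.0054583)^−36) = $628.77.
Total interest on Offer 1 = 36 × $628.77 − $20,500 = $2,135.72.
Offer 2: monthly rate = 11.75%/12 = 0.0097917; payment = 20,500 × 0.0097917 / (1 − (1+0.0097917)^−72) = $398.12.
Total interest on Offer 2 = 72 × $398.12 − $20,500 = $8,164.64.
Offer 1 is lower by $6,028.92.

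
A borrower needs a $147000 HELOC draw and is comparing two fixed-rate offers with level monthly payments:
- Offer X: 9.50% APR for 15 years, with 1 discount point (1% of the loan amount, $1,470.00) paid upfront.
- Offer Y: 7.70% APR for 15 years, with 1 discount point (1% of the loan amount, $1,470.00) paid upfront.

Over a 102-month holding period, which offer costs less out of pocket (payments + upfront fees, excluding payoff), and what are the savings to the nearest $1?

Offer Y by $15,865

Offer X: at 9.50% the monthly rate is 0.0079167, so the payment is 147,000 × 0.0079167 / (1 − 1.0079167^−180) = $1,535.01.
Offer Y: monthly rate = 7.7%/12 = 0.0064167; payment = 147,000 × 0.0064167 / (1 − (1+0.0064167)^−180) = $1,379.47.
Over 102 months: Offer X costs 102 × $1,535.01 + $1,470.00 = $158,041.02; Offer Y costs 102 × $1,379.47 + $1,470.00 = $142,175.94.
Offer Y is cheaper by $158,041.02 − $142,175.94 = $15,865.08.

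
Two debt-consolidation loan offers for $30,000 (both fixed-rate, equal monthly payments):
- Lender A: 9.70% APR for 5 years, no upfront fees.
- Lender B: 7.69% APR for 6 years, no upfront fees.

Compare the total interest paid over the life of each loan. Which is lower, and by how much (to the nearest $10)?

Lender A: at 9.70% the monthly rate is 0.0080833, so the payment is 30,000 × 0.0080833 / (1 − 1.0080833^−60) = $632.99.
Total interest on Lender A = 60 × $632.99 − $30,000 = $7,979.40.
Lender B: monthly rate = 7.69%/12 = 0.0064083; payment = 30,000 × 0.0064083 / (1 − (1+0.0064083)^−72) = $521.47.
Total interest on Lender B = 72 × $521.47 − $30,000 = $7,545.84.
Lender B is lower by $433.56.

Lender B by $430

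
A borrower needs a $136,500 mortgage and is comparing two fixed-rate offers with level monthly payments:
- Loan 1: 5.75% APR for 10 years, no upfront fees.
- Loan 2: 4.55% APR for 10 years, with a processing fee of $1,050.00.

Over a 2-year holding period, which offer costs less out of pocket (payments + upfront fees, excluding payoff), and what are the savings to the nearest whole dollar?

Loan 1: at 5.75% the monthly rate is 0.0047917, so the payment is 136,500 × 0.0047917 / (1 − 1.0047917^−120) = $1,498.35.
Loan 2: at 4.55% the monthly rate is 0.0037917, so the payment is 136,500 × 0.0037917 / (1 − 1.0037917^−120) = $1,417.96.
Over 24 months: Loan 1 costs 24 × $1,498.35 = $35,960.40; Loan 2 costs 24 × $1,417.96 + $1,050.00 = $35,081.04.
Loan 2 is cheaper by $35,960.40 − $35,081.04 = $879.36.

Loan 2 by $879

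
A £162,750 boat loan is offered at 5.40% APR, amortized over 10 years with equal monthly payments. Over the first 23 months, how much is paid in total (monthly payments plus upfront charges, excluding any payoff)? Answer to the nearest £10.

£40,440

At 5.40% the monthly rate is 0.0045000, so the payment is 162,750 × 0.0045000 / (1 − 1.0045000^−120) = £1,758.21.
Total outlay = 23 × £1,758.21 = £40,438.83.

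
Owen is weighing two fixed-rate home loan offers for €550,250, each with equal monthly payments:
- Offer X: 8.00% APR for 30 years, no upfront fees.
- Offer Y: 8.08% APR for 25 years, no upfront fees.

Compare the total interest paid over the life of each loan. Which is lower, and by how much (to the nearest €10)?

Offer X: monthly rate = 8%/12 = 0.0066667; payment = 550,250 × 0.0066667 / (1 − (1+0.0066667)^−360) = €4,037.54.
Total interest on Offer X = 360 × €4,037.54 − €550,250 = €903,264.40.
Offer Y: monthly rate = 8.08%/12 = 0.0067333; payment = 550,250 × 0.0067333 / (1 − (1+0.0067333)^−300) = €4,276.12.
Total interest on Offer Y = 300 × €4,276.12 − €550,250 = €732,586.00.
Offer Y is lower by €170,678.40.

Offer Y by €170,680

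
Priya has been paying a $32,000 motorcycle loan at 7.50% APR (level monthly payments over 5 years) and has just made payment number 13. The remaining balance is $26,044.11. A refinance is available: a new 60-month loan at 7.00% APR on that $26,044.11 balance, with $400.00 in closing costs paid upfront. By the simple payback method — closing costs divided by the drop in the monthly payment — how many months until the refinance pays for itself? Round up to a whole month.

4 months

Current payment = 32,000 × 7.5%/12 / (1 − (1+0.0062500)^−60) = $641.21.
Refinanced payment = 26,044.11 × 0.0058333 / (1 − (1+0.0058333)^−60) = $515.70.
Monthly savings = $641.21 − $515.70 = $125.51.
Break-even = $400.00 / $125.51 = 3.19 → 4 months.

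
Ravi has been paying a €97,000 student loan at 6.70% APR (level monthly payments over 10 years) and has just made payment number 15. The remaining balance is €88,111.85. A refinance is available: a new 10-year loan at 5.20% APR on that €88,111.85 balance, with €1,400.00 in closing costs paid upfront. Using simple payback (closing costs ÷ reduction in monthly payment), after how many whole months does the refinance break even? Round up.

9 months

Current payment = 97,000 × 6.7%/12 / (1 − (1+0.0055833)^−120) = €1,111.31.
Refinanced payment = 88,111.85 × 0.0043333 / (1 − (1+0.0043333)^−120) = €943.20.
Monthly savings = €1,111.31 − €943.20 = €168.11.
Break-even = €1,400.00 / €168.11 = 8.33 → 9 months.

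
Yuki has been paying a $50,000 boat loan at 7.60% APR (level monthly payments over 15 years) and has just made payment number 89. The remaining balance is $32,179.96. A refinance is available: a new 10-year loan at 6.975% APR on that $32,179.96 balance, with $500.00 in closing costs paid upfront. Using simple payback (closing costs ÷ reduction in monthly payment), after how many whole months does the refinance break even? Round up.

6 months

Current payment = 50,000 × 7.6%/12 / (1 − (1+0.0063333)^−180) = $466.35.
Refinanced payment = 32,179.96 × 0.0058125 / (1 − (1+0.0058125)^−120) = $373.22.
Monthly savings = $466.35 − $373.22 = $93.13.
Break-even = $500.00 / $93.13 = 5.37 → 6 months.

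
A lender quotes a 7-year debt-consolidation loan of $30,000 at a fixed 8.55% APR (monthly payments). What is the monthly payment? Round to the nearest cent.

Monthly rate = 8.55%/12 = 0.0071250; payment = 30,000 × 0.0071250 / (1 − (1+0.0071250)^−84) = $475.85.

$475.85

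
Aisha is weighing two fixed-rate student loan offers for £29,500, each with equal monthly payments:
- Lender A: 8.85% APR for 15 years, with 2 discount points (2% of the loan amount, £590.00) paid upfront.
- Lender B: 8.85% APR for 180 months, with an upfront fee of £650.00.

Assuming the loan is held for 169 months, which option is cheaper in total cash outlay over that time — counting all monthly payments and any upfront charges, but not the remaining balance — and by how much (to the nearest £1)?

Lender A: at 8.85% the monthly rate is 0.0073750, so the payment is 29,500 × 0.0073750 / (1 − 1.0073750^−180) = £296.58.
Lender B: at 8.85% the monthly rate is 0.0073750, so the payment is 29,500 × 0.0073750 / (1 − 1.0073750^−180) = £296.58.
Over 169 months: Lender A costs 169 × £296.58 + £590.00 = £50,712.02; Lender B costs 169 × £296.58 + £650.00 = £50,772.02.
Lender A is cheaper by £50,772.02 − £50,712.02 = £60.00.

Lender A by £60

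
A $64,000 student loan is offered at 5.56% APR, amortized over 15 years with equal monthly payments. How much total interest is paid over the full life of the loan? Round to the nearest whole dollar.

$30,495

Monthly rate = 5.56%/12 = 0.0046333; payment = 64,000 × 0.0046333 / (1 − (1+0.0046333)^−180) = $524.97.
Total paid = 180 × $524.97 = $94,494.60; interest = $94,494.60 − $64,000 = $30,494.60.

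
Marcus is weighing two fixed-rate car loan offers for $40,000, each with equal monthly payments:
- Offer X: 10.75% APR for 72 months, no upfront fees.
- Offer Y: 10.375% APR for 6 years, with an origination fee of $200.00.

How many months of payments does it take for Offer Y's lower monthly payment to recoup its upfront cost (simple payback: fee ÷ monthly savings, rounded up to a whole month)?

27 months

Offer X: monthly rate = 10.75%/12 = 0.0089583; payment = 40,000 × 0.0089583 / (1 − (1+0.0089583)^−72) = $756.25.
Offer Y: at 10.375% the monthly rate is 0.0086458, so the payment is 40,000 × 0.0086458 / (1 − 1.0086458^−72) = $748.62.
Monthly savings = $756.25 − $748.62 = $7.63.
Break-even = $200.00 / $7.63 = 26.21 → 27 months.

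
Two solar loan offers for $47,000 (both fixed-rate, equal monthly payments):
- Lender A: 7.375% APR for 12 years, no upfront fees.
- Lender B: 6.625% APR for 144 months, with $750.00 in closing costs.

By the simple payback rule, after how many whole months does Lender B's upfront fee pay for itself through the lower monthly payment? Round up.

40 months

Lender A: at 7.375% the monthly rate is 0.0061458, so the payment is 47,000 × 0.0061458 / (1 − 1.0061458^−144) = $492.79.
Lender B: at 6.625% the monthly rate is 0.0055208, so the payment is 47,000 × 0.0055208 / (1 − 1.0055208^−144) = $473.99.
Monthly savings = $492.79 − $473.99 = $18.80.
Break-even = $750.00 / $18.80 = 39.89 → 40 months.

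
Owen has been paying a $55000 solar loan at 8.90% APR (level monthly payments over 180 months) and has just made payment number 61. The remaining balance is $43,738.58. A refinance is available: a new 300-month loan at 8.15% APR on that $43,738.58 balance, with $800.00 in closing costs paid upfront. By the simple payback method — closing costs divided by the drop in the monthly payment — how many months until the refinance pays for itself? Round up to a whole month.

Current payment = 55,000 × 8.9%/12 / (1 − (1+0.0074167)^−180) = $554.58.
Refinanced payment = 43,738.58 × 0.0067917 / (1 − (1+0.0067917)^−300) = $341.94.
Monthly savings = $554.58 − $341.94 = $212.64.
Break-even = $800.00 / $212.64 = 3.76 → 4 months.

4 months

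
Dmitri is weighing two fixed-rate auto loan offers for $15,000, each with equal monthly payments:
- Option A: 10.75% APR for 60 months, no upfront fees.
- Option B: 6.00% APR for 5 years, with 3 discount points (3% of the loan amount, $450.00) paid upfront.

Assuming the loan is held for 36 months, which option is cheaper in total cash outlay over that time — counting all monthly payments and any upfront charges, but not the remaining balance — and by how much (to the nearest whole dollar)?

Option A: monthly rate = 10.75%/12 = 0.0089583; payment = 15,000 × 0.0089583 / (1 − (1+0.0089583)^−60) = $324.27.
Option B: monthly rate = 6%/12 = 0.0050000; payment = 15,000 × 0.0050000 / (1 − (1+0.0050000)^−60) = $289.99.
Over 36 months: Option A costs 36 × $324.27 = $11,673.72; Option B costs 36 × $289.99 + $450.00 = $10,889.64.
Option B is cheaper by $11,673.72 − $10,889.64 = $784.08.

Option B by $784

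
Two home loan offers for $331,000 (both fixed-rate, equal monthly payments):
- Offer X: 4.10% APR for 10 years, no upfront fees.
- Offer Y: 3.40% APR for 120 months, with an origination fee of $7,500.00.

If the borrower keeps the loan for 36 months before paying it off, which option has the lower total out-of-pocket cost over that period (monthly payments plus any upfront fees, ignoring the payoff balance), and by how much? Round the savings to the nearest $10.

Offer X: at 4.10% the monthly rate is 0.0034167, so the payment is 331,000 × 0.0034167 / (1 − 1.0034167^−120) = $3,366.97.
Offer Y: monthly rate = 3.4%/12 = 0.0028333; payment = 331,000 × 0.0028333 / (1 − (1+0.0028333)^−120) = $3,257.64.
Over 36 months: Offer X costs 36 × $3,366.97 = $121,210.92; Offer Y costs 36 × $3,257.64 + $7,500.00 = $124,775.04.
Offer X is cheaper by $124,775.04 − $121,210.92 = $3,564.12.

Offer X by $3,560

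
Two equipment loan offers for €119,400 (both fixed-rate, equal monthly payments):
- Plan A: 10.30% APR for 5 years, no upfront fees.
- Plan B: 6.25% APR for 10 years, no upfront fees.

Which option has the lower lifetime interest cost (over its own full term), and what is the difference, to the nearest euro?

Plan A: at 10.30% the monthly rate is 0.0085833, so the payment is 119,400 × 0.0085833 / (1 − 1.0085833^−60) = €2,554.56.
Total interest on Plan A = 60 × €2,554.56 − €119,400 = €33,873.60.
Plan B: at 6.25% the monthly rate is 0.0052083, so the payment is 119,400 × 0.0052083 / (1 − 1.0052083^−120) = €1,340.62.
Total interest on Plan B = 120 × €1,340.62 − €119,400 = €41,474.40.
Plan A is lower by €7,600.80.

Plan A by €7,601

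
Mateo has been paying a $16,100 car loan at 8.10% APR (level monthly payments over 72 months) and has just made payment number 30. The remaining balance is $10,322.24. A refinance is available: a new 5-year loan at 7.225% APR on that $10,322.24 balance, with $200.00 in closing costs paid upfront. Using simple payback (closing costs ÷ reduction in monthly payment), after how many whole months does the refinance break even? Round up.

3 months

Current payment = 16,100 × 8.1%/12 / (1 − (1+0.0067500)^−72) = $283.07.
Refinanced payment = 10,322.24 × 0.0060208 / (1 − (1+0.0060208)^−60) = $205.49.
Monthly savings = $283.07 − $205.49 = $77.58.
Break-even = $200.00 / $77.58 = 2.58 → 3 months.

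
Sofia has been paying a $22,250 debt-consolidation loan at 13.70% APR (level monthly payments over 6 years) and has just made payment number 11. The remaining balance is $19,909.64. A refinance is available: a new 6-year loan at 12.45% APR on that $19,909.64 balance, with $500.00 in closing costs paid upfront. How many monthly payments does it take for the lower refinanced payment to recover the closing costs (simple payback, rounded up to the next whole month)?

Current payment = 22,250 × 13.7%/12 / (1 − (1+0.0114167)^−72) = $454.91.
Refinanced payment = 19,909.64 × 0.0103750 / (1 − (1+0.0103750)^−72) = $393.91.
Monthly savings = $454.91 − $393.91 = $61.00.
Break-even = $500.00 / $61.00 = 8.20 → 9 months.

9 months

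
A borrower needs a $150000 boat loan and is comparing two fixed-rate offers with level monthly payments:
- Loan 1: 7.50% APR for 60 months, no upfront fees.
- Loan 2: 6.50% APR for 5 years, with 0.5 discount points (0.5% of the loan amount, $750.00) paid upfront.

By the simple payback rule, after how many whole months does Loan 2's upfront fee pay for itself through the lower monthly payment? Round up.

Loan 1: at 7.50% the monthly rate is 0.0062500, so the payment is 150,000 × 0.0062500 / (1 − 1.0062500^−60) = $3,005.69.
Loan 2: at 6.50% the monthly rate is 0.0054167, so the payment is 150,000 × 0.0054167 / (1 − 1.0054167^−60) = $2,934.92.
Monthly savings = $3,005.69 − $2,934.92 = $70.77.
Break-even = $750.00 / $70.77 = 10.60 → 11 months.

11 months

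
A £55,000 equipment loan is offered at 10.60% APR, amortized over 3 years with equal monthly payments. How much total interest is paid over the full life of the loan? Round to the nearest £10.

£9,450

At 10.60% the monthly rate is 0.0088333, so the payment is 55,000 × 0.0088333 / (1 − 1.0088333^−36) = £1,790.23.
Total paid = 36 × £1,790.23 = £64,448.28; interest = £64,448.28 − £55,000 = £9,448.28.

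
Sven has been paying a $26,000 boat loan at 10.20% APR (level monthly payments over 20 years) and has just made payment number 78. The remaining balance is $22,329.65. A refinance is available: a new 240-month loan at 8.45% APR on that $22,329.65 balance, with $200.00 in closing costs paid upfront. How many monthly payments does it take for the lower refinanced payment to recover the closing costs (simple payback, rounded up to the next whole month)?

4 months

Current payment = 26,000 × 10.2%/12 / (1 − (1+0.0085000)^−240) = $254.36.
Refinanced payment = 22,329.65 × 0.0070417 / (1 − (1+0.0070417)^−240) = $193.08.
Monthly savings = $254.36 − $193.08 = $61.28.
Break-even = $200.00 / $61.28 = 3.26 → 4 months.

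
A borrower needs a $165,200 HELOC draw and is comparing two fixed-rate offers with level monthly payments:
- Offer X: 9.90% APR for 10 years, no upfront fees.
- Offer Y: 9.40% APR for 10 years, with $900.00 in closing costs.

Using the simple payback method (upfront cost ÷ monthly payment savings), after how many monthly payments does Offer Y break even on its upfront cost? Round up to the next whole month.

Offer X: monthly rate = 9.9%/12 = 0.0082500; payment = 165,200 × 0.0082500 / (1 − (1+0.0082500)^−120) = $2,173.99.
Offer Y: monthly rate = 9.4%/12 = 0.0078333; payment = 165,200 × 0.0078333 / (1 − (1+0.0078333)^−120) = $2,128.61.
Monthly savings = $2,173.99 − $2,128.61 = $45.38.
Break-even = $900.00 / $45.38 = 19.83 → 20 months.

20 months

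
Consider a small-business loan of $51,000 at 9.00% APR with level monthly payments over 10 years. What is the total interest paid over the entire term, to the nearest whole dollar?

$26,526

Monthly rate = 9%/12 = 0.0075000; payment = 51,000 × 0.0075000 / (1 − (1+0.0075000)^−120) = $646.05.
Total paid = 120 × $646.05 = $77,526.00; interest = $77,526.00 − $51,000 = $26,526.00.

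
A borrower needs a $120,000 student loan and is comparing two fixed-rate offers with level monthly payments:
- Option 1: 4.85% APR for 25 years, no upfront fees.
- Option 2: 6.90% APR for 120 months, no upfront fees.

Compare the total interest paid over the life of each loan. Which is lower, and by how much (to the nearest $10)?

Option 2 by $40,860

Option 1: monthly rate = 4.85%/12 = 0.0040417; payment = 120,000 × 0.0040417 / (1 − (1+0.0040417)^−300) = $691.06.
Total interest on Option 1 = 300 × $691.06 − $120,000 = $87,318.00.
Option 2: monthly rate = 6.9%/12 = 0.0057500; payment = 120,000 × 0.0057500 / (1 − (1+0.0057500)^−120) = $1,387.12.
Total interest on Option 2 = 120 × $1,387.12 − $120,000 = $46,454.40.
Option 2 is lower by $40,863.60.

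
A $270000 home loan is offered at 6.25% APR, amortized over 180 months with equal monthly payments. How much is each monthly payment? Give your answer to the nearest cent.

$2,315.04

Monthly rate = 6.25%/12 = 0.0052083; payment = 270,000 × 0.0052083 / (1 − (1+0.0052083)^−180) = $2,315.04.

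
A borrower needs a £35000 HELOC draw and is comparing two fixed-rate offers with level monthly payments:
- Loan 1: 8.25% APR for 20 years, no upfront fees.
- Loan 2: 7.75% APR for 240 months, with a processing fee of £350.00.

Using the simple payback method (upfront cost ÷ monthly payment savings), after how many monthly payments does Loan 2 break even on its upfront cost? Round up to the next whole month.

Loan 1: monthly rate = 8.25%/12 = 0.0068750; payment = 35,000 × 0.0068750 / (1 − (1+0.0068750)^−240) = £298.22.
Loan 2: monthly rate = 7.75%/12 = 0.0064583; payment = 35,000 × 0.0064583 / (1 − (1+0.0064583)^−240) = £287.33.
Monthly savings = £298.22 − £287.33 = £10.89.
Break-even = £350.00 / £10.89 = 32.14 → 33 months.

33 months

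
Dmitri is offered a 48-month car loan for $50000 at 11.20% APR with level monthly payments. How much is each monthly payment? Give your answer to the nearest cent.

$1,297.14

At 11.20% the monthly rate is 0.0093333, so the payment is 50,000 × 0.0093333 / (1 − 1.0093333^−48) = $1,297.14.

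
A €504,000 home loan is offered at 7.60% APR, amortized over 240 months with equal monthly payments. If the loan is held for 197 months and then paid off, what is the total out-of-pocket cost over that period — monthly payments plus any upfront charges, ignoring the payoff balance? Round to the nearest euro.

Monthly rate = 7.6%/12 = 0.0063333; payment = 504,000 × 0.0063333 / (1 − (1+0.0063333)^−240) = €4,091.06.
Total outlay = 197 × €4,091.06 = €805,938.82.

€805,939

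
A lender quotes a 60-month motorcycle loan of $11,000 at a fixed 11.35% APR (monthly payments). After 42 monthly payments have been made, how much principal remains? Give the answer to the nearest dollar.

$3,973

With monthly rate i = 11.35%/12 = 0.0094583, the balance after k of n payments is P · [(1+i)^n − (1+i)^k] / [(1+i)^n − 1].
(1+0.0094583)^60 = 1.75915398 and (1+0.0094583)^42 = 1.48495297, so the balance is 11,000 × (1.75915398 − 1.48495297) / (1.75915398 − 1) = $3,973.12.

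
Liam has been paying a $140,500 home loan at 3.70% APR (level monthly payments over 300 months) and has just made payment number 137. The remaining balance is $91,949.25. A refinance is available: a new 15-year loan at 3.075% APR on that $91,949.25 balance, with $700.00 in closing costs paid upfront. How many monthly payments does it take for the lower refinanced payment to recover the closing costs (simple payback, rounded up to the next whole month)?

Current payment = 140,500 × 3.7%/12 / (1 − (1+0.0030833)^−300) = $718.54.
Refinanced payment = 91,949.25 × 0.0025625 / (1 − (1+0.0025625)^−180) = $638.31.
Monthly savings = $718.54 − $638.31 = $80.23.
Break-even = $700.00 / $80.23 = 8.72 → 9 months.

9 months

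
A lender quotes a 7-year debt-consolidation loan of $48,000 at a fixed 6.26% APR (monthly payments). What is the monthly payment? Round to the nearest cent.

$707.21

At 6.26% the monthly rate is 0.0052167, so the payment is 48,000 × 0.0052167 / (1 − 1.0052167^−84) = $707.21.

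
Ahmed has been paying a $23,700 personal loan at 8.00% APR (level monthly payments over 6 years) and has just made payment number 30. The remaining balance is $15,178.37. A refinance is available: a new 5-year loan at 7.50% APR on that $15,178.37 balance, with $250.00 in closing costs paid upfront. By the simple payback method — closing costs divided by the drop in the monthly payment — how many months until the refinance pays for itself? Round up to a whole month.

3 months

Current payment = 23,700 × 8%/12 / (1 − (1+0.0066667)^−72) = $415.54.
Refinanced payment = 15,178.37 × 0.0062500 / (1 − (1+0.0062500)^−60) = $304.14.
Monthly savings = $415.54 − $304.14 = $111.40.
Break-even = $250.00 / $111.40 = 2.24 → 3 months.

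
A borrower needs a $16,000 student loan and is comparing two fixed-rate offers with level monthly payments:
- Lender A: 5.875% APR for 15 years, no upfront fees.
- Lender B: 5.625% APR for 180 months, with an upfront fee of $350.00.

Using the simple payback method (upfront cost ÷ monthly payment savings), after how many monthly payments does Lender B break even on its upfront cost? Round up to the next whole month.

Lender A: monthly rate = 5.875%/12 = 0.0048958; payment = 16,000 × 0.0048958 / (1 − (1+0.0048958)^−180) = $133.94.
Lender B: at 5.625% the monthly rate is 0.0046875, so the payment is 16,000 × 0.0046875 / (1 − 1.0046875^−180) = $131.80.
Monthly savings = $133.94 − $131.80 = $2.14.
Break-even = $350.00 / $2.14 = 163.55 → 164 months.

164 months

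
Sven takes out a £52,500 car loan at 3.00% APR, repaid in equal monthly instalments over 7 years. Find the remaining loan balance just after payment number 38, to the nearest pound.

With monthly rate i = 3%/12 = 0.0025000, the balance after k of n payments is P · [(1+i)^n − (1+i)^k] / [(1+i)^n − 1].
(1+0.0025000)^84 = 1.23335480 and (1+0.0025000)^38 = 1.09952850, so the balance is 52,500 × (1.23335480 − 1.09952850) / (1.23335480 − 1) = £30,108.15.

£30,108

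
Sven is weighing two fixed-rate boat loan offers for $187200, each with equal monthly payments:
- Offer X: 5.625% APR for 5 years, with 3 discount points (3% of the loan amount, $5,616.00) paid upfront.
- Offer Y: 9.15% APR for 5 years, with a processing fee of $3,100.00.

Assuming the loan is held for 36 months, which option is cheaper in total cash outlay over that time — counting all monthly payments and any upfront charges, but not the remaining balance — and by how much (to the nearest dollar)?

Offer X by $8,754

Offer X: at 5.625% the monthly rate is 0.0046875, so the payment is 187,200 × 0.0046875 / (1 − 1.0046875^−60) = $3,586.55.
Offer Y: monthly rate = 9.15%/12 = 0.0076250; payment = 187,200 × 0.0076250 / (1 − (1+0.0076250)^−60) = $3,899.61.
Over 36 months: Offer X costs 36 × $3,586.55 + $5,616.00 = $134,731.80; Offer Y costs 36 × $3,899.61 + $3,100.00 = $143,485.96.
Offer X is cheaper by $143,485.96 − $134,731.80 = $8,754.16.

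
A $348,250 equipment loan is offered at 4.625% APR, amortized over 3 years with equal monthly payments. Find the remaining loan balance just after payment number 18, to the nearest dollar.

With monthly rate i = 4.625%/12 = 0.0038542, the balance after k of n payments is P · [(1+i)^n − (1+i)^k] / [(1+i)^n − 1].
(1+0.0038542)^36 = 1.14853050 and (1+0.0038542)^18 = 1.07169515, so the balance is 348,250 × (1.14853050 − 1.07169515) / (1.14853050 − 1) = $180,150.94.

$180,151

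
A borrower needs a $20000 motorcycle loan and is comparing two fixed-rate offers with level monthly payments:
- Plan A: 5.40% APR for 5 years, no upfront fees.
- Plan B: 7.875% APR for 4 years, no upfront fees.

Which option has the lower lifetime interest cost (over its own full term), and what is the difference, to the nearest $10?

Plan A: at 5.40% the monthly rate is 0.0045000, so the payment is 20,000 × 0.0045000 / (1 − 1.0045000^−60) = $381.10.
Total interest on Plan A = 60 × $381.10 − $20,000 = $2,866.00.
Plan B: monthly rate = 7.875%/12 = 0.0065625; payment = 20,000 × 0.0065625 / (1 − (1+0.0065625)^−48) = $487.09.
Total interest on Plan B = 48 × $487.09 − $20,000 = $3,380.32.
Plan A is lower by $514.32.

Plan A by $510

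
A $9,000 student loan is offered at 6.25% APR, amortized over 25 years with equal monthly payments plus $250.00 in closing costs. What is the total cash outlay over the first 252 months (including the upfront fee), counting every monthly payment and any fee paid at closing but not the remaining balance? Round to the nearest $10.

$15,210

Monthly rate = 6.25%/12 = 0.0052083; payment = 9,000 × 0.0052083 / (1 − (1+0.0052083)^−300) = $59.37.
Total outlay = 252 × $59.37 + $250.00 = $15,211.24.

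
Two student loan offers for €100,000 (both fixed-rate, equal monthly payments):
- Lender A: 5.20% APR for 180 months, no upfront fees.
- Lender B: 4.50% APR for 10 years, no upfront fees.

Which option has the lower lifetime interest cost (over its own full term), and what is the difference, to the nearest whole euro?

Lender A: monthly rate = 5.2%/12 = 0.0043333; payment = 100,000 × 0.0043333 / (1 − (1+0.0043333)^−180) = €801.25.
Total interest on Lender A = 180 × €801.25 − €100,000 = €44,225.00.
Lender B: at 4.50% the monthly rate is 0.0037500, so the payment is 100,000 × 0.0037500 / (1 − 1.0037500^−120) = €1,036.38.
Total interest on Lender B = 120 × €1,036.38 − €100,000 = €24,365.60.
Lender B is lower by €19,859.40.

Lender B by €19,859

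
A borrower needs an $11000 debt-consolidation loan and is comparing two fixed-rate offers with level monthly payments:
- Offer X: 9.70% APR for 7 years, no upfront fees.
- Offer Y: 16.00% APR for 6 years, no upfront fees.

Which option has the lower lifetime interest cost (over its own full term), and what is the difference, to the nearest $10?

Offer X by $1,980

Offer X: at 9.70% the monthly rate is 0.0080833, so the payment is 11,000 × 0.0080833 / (1 − 1.0080833^−84) = $180.91.
Total interest on Offer X = 84 × $180.91 − $11,000 = $4,196.44.
Offer Y: at 16.00% the monthly rate is 0.0133333, so the payment is 11,000 × 0.0133333 / (1 − 1.0133333^−72) = $238.61.
Total interest on Offer Y = 72 × $238.61 − $11,000 = $6,179.92.
Offer X is lower by $1,983.48.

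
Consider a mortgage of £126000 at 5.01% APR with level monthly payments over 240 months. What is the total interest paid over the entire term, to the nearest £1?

£73,738

At 5.01% the monthly rate is 0.0041750, so the payment is 126,000 × 0.0041750 / (1 − 1.0041750^−240) = £832.24.
Total paid = 240 × £832.24 = £199,737.60; interest = £199,737.60 − £126,000 = £73,737.60.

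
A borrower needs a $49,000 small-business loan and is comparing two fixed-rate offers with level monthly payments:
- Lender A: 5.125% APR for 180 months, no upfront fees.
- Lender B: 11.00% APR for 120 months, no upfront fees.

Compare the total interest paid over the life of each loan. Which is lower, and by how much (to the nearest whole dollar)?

Lender A by $10,673

Lender A: monthly rate = 5.125%/12 = 0.0042708; payment = 49,000 × 0.0042708 / (1 − (1+0.0042708)^−180) = $390.69.
Total interest on Lender A = 180 × $390.69 − $49,000 = $21,324.20.
Lender B: at 11.00% the monthly rate is 0.0091667, so the payment is 49,000 × 0.0091667 / (1 − 1.0091667^−120) = $674.98.
Total interest on Lender B = 120 × $674.98 − $49,000 = $31,997.60.
Lender A is lower by $10,673.40.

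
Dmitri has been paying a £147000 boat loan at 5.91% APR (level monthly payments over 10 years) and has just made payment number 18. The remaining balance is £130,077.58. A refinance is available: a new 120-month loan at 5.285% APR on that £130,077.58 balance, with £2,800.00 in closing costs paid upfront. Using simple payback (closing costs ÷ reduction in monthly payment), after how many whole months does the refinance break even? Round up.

Current payment = 147,000 × 5.91%/12 / (1 − (1+0.0049250)^−120) = £1,625.37.
Refinanced payment = 130,077.58 × 0.0044042 / (1 − (1+0.0044042)^−120) = £1,397.87.
Monthly savings = £1,625.37 − £1,397.87 = £227.50.
Break-even = £2,800.00 / £227.50 = 12.31 → 13 months.

13 months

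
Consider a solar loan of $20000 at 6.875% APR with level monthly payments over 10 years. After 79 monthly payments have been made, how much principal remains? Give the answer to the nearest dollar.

$8,417

With monthly rate i = 6.875%/12 = 0.0057292, the balance after k of n payments is P · [(1+i)^n − (1+i)^k] / [(1+i)^n − 1].
(1+0.0057292)^120 = 1.98483957 and (1+0.0057292)^79 = 1.57037206, so the balance is 20,000 × (1.98483957 − 1.57037206) / (1.98483957 − 1) = $8,416.95.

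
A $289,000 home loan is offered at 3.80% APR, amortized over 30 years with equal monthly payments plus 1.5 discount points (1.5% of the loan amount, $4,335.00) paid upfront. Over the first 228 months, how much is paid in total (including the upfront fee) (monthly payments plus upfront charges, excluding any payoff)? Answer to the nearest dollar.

At 3.80% the monthly rate is 0.0031667, so the payment is 289,000 × 0.0031667 / (1 − 1.0031667^−360) = $1,346.62.
Total outlay = 228 × $1,346.62 + $4,335.00 = $311,364.36.

$311,364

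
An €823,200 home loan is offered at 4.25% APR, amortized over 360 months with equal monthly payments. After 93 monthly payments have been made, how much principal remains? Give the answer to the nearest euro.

€698,537

With monthly rate i = 4.25%/12 = 0.0035417, the balance after k of n payments is P · [(1+i)^n − (1+i)^k] / [(1+i)^n − 1].
(1+0.0035417)^360 = 3.57064947 and (1+0.0035417)^93 = 1.38929039, so the balance is 823,200 × (3.57064947 − 1.38929039) / (3.57064947 − 1) = €698,537.40.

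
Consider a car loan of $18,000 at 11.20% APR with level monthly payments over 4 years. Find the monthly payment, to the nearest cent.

Monthly rate = 11.2%/12 = 0.0093333; payment = 18,000 × 0.0093333 / (1 − (1+0.0093333)^−48) = $466.97.

$466.97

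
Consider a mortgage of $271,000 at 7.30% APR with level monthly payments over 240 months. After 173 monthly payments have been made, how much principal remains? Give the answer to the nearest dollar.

$118,024

With monthly rate i = 7.3%/12 = 0.0060833, the balance after k of n payments is P · [(1+i)^n − (1+i)^k] / [(1+i)^n − 1].
(1+0.0060833)^240 = 4.28695673 and (1+0.0060833)^173 = 2.85544726, so the balance is 271,000 × (4.28695673 − 2.85544726) / (4.28695673 − 1) = $118,023.78.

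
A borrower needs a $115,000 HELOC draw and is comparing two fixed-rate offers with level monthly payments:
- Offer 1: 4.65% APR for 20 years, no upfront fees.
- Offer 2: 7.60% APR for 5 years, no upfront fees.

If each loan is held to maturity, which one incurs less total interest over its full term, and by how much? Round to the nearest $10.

Offer 1: at 4.65% the monthly rate is 0.0038750, so the payment is 115,000 × 0.0038750 / (1 − 1.0038750^−240) = $736.89.
Total interest on Offer 1 = 240 × $736.89 − $115,000 = $61,853.60.
Offer 2: at 7.60% the monthly rate is 0.0063333, so the payment is 115,000 × 0.0063333 / (1 − 1.0063333^−60) = $2,309.83.
Total interest on Offer 2 = 60 × $2,309.83 − $115,000 = $23,589.80.
Offer 2 is lower by $38,263.80.

Offer 2 by $38,260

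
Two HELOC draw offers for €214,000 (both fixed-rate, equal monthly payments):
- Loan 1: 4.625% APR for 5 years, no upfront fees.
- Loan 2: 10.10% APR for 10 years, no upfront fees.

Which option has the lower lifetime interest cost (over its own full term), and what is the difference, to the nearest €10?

Loan 1: monthly rate = 4.625%/12 = 0.0038542; payment = 214,000 × 0.0038542 / (1 − (1+0.0038542)^−60) = €4,001.78.
Total interest on Loan 1 = 60 × €4,001.78 − €214,000 = €26,106.80.
Loan 2: at 10.10% the monthly rate is 0.0084167, so the payment is 214,000 × 0.0084167 / (1 − 1.0084167^−120) = €2,839.89.
Total interest on Loan 2 = 120 × €2,839.89 − €214,000 = €126,786.80.
Loan 1 is lower by €100,680.00.

Loan 1 by €100,680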